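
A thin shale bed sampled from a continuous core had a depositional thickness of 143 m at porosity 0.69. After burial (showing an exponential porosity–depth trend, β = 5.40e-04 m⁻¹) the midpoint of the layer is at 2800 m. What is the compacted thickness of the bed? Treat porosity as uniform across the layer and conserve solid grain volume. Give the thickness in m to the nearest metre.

52 m

Working in km (1 km = 1000 m; β in km⁻¹ = β in m⁻¹ × 1000):
Porosity at 2.8 km: phi = 0.69·exp(−0.54×2.8) = 0.1521
Solid-volume conservation: h(1−phi) = h₀(1−phi₀) ⇒ h = h₀·(1−phi₀)/(1−phi)
h = 0.143 × (1 − 0.69)/(1 − 0.1521) = 0.143 × 0.3656 = 0.0523 km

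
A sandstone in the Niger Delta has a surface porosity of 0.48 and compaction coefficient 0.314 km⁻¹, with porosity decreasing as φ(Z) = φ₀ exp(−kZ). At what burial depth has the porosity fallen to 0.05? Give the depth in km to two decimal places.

7.20 km

Invert Athy's law: Z = ln(φ₀/φ) / k
Z = ln(0.48/0.05) / 0.314 = ln(9.6) / 0.314 = 2.2618 / 0.314 = 7.203 km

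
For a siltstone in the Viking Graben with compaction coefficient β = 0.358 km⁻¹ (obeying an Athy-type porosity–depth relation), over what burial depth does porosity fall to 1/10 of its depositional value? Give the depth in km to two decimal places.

n/n₀ = 1/10 ⇒ exp(−β·z) = 1/10 ⇒ z = ln(10) / β
z = 2.3026 / 0.358 = 6.432 km

6.43 km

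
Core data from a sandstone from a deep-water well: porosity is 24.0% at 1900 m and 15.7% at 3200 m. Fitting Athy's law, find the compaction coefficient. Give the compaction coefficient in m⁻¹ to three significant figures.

Working in km (1 km = 1000 m; k in km⁻¹ = k in m⁻¹ × 1000):
Athy: n(Z) = n₀ e^(−kZ) ⇒ n₁/n₂ = e^{k(Z₂−Z₁)} ⇒ k = ln(n₁/n₂)/(Z₂−Z₁)
k = ln(0.24/0.157) / (3.2 − 1.9) = ln(1.529) / 1.3 = 0.4244 / 1.3 = 0.3265 km⁻¹

0.000326 m⁻¹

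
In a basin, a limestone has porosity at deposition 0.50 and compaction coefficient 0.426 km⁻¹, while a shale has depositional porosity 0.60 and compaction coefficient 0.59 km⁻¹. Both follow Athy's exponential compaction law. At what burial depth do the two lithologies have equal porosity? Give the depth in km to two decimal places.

Set phi₀ₐ e^(−βₐz) = phi₀ᵦ e^(−βᵦz) ⇒ ln(phi₀ₐ/phi₀ᵦ) = (βₐ − βᵦ)·z
z = ln(0.5/0.6) / (0.426 − 0.59) = -0.1823 / -0.164 = 1.112 km

1.11 km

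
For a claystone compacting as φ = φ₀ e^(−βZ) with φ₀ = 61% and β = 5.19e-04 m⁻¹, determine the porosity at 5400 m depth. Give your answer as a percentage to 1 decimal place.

3.7%

Working in km (1 km = 1000 m; β in km⁻¹ = β in m⁻¹ × 1000):
φ = φ₀·exp(−β·Z) = 0.61 × exp(−0.519 × 5.4) = 0.61 × exp(−2.803)
  = 0.61 × 0.0607 = 0.0370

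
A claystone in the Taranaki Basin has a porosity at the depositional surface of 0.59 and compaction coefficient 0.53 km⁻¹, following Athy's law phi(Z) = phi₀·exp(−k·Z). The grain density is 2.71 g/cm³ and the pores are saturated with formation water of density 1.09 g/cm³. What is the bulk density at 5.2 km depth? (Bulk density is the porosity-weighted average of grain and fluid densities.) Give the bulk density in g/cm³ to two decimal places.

2.65 g/cm³

Porosity at depth: phi = 0.59·exp(−0.53×5.2) = 0.59×0.0635 = 0.0375
Bulk density: ρ_b = (1−phi)ρ_g + phi·ρ_f = 0.9625×2.71 + 0.0375×1.09
       = 2.608 + 0.041 = 2.649 g/cm³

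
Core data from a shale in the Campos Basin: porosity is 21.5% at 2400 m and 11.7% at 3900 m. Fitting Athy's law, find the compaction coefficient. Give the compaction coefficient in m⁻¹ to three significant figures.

Working in km (1 km = 1000 m; β in km⁻¹ = β in m⁻¹ × 1000):
Athy: φ(Z) = φ₀ e^(−βZ) ⇒ φ₁/φ₂ = e^{β(Z₂−Z₁)} ⇒ β = ln(φ₁/φ₂)/(Z₂−Z₁)
β = ln(0.215/0.117) / (3.9 − 2.4) = ln(1.838) / 1.5 = 0.6085 / 1.5 = 0.4056 km⁻¹

0.000406 m⁻¹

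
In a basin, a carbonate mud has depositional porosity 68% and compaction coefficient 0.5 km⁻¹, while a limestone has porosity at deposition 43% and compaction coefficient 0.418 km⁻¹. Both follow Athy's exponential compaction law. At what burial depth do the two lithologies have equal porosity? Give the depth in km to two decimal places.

Set n₀ₐ e^(−βₐd) = n₀ᵦ e^(−βᵦd) ⇒ ln(n₀ₐ/n₀ᵦ) = (βₐ − βᵦ)·d
d = ln(0.68/0.43) / (0.5 − 0.418) = 0.4583 / 0.082 = 5.589 km

5.59 km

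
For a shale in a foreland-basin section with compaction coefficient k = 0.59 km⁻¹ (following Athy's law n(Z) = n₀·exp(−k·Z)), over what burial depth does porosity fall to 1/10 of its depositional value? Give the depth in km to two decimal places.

n/n₀ = 1/10 ⇒ exp(−k·Z) = 1/10 ⇒ Z = ln(10) / k
Z = 2.3026 / 0.59 = 3.903 km

3.90 km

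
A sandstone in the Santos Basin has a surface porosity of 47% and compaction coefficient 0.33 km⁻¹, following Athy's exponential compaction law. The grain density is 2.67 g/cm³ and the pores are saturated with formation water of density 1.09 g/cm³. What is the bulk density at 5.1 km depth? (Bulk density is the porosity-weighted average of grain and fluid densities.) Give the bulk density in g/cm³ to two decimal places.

2.53 g/cm³

Porosity at depth: n = 0.47·exp(−0.33×5.1) = 0.47×0.1858 = 0.0873
Bulk density: ρ_b = (1−n)ρ_g + n·ρ_f = 0.9127×2.67 + 0.0873×1.09
       = 2.437 + 0.095 = 2.532 g/cm³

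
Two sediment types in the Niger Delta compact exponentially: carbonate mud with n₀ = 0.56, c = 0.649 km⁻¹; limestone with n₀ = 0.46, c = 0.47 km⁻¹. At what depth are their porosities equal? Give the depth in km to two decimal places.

1.10 km

Set n₀ₐ e^(−cₐz) = n₀ᵦ e^(−cᵦz) ⇒ ln(n₀ₐ/n₀ᵦ) = (cₐ − cᵦ)·z
z = ln(0.56/0.46) / (0.649 − 0.47) = 0.1967 / 0.179 = 1.099 km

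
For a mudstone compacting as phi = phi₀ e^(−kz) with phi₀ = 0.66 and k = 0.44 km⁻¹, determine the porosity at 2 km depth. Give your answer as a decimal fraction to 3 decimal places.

phi = phi₀·exp(−k·z) = 0.66 × exp(−0.44 × 2) = 0.66 × exp(−0.88)
  = 0.66 × 0.4148 = 0.2738

0.274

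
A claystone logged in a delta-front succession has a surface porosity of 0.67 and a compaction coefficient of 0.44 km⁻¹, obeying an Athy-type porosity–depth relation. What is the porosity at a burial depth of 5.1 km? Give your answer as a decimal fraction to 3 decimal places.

0.071

phi = phi₀·exp(−c·z) = 0.67 × exp(−0.44 × 5.1) = 0.67 × exp(−2.244)
  = 0.67 × 0.1060 = 0.0710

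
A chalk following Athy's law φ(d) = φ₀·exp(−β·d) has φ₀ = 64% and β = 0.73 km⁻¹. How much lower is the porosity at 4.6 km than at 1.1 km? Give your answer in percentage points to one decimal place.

26.4 percentage points

φ(1.1) = 0.64·e^(−0.73×1.1) = 0.2867
φ(4.6) = 0.64·e^(−0.73×4.6) = 0.0223
Δφ = 0.2867 − 0.0223 = 0.2644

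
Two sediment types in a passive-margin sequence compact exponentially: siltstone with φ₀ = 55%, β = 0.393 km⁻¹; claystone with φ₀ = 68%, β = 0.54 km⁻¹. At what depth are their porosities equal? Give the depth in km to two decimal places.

1.44 km

Set φ₀ₐ e^(−βₐZ) = φ₀ᵦ e^(−βᵦZ) ⇒ ln(φ₀ₐ/φ₀ᵦ) = (βₐ − βᵦ)·Z
Z = ln(0.55/0.68) / (0.393 − 0.54) = -0.2122 / -0.147 = 1.443 km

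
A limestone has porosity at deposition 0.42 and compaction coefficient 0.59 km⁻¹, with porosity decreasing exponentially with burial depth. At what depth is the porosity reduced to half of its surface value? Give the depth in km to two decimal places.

1.17 km

phi/phi₀ = 1/2 ⇒ exp(−k·Z) = 1/2 ⇒ Z = ln(2) / k
Z = 0.6931 / 0.59 = 1.175 km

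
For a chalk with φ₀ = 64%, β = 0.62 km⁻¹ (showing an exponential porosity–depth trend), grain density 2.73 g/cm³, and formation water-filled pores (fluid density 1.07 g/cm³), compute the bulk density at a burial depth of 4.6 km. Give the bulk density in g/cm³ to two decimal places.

Porosity at depth: φ = 0.64·exp(−0.62×4.6) = 0.64×0.0577 = 0.0369
Bulk density: ρ_b = (1−φ)ρ_g + φ·ρ_f = 0.9631×2.73 + 0.0369×1.07
       = 2.629 + 0.040 = 2.669 g/cm³

2.67 g/cm³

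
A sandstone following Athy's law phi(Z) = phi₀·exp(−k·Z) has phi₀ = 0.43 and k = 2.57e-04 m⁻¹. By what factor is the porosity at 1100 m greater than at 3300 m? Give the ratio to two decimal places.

1.76

Working in km (1 km = 1000 m; k in km⁻¹ = k in m⁻¹ × 1000):
phi(Z₁)/phi(Z₂) = e^(−k·Z₁)/e^(−k·Z₂) = e^{k(Z₂−Z₁)}
= exp(0.257 × 2.2) = exp(0.5654) = 1.7602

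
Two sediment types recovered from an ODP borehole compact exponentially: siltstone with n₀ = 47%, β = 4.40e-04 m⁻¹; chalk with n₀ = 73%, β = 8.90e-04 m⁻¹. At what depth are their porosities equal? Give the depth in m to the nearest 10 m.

Working in km (1 km = 1000 m; β in km⁻¹ = β in m⁻¹ × 1000):
Set n₀ₐ e^(−βₐZ) = n₀ᵦ e^(−βᵦZ) ⇒ ln(n₀ₐ/n₀ᵦ) = (βₐ − βᵦ)·Z
Z = ln(0.47/0.73) / (0.44 − 0.89) = -0.4403 / -0.45 = 0.978 km

980 m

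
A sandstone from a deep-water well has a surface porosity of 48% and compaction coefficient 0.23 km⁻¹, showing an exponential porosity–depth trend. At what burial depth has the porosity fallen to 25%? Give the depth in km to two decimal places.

2.84 km

Invert Athy's law: Z = ln(n₀/n) / c
Z = ln(0.48/0.25) / 0.23 = ln(1.92) / 0.23 = 0.6523 / 0.23 = 2.836 km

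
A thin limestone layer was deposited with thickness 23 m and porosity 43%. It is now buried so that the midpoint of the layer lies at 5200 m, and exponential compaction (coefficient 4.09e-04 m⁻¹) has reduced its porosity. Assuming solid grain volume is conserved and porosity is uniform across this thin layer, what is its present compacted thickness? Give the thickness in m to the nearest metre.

14 m

Working in km (1 km = 1000 m; c in km⁻¹ = c in m⁻¹ × 1000):
Porosity at 5.2 km: phi = 0.43·exp(−0.409×5.2) = 0.0513
Solid-volume conservation: h(1−phi) = h₀(1−phi₀) ⇒ h = h₀·(1−phi₀)/(1−phi)
h = 0.023 × (1 − 0.43)/(1 − 0.0513) = 0.023 × 0.6008 = 0.0138 km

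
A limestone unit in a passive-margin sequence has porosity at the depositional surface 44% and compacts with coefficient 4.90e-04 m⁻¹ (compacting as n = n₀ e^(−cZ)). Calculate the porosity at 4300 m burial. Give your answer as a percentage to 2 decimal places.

5.35%

Working in km (1 km = 1000 m; c in km⁻¹ = c in m⁻¹ × 1000):
n = n₀·exp(−c·Z) = 0.44 × exp(−0.49 × 4.3) = 0.44 × exp(−2.107)
  = 0.44 × 0.1216 = 0.0535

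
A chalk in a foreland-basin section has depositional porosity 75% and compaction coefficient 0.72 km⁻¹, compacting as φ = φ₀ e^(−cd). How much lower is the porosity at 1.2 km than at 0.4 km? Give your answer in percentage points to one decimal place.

φ(0.4) = 0.75·e^(−0.72×0.4) = 0.5623
φ(1.2) = 0.75·e^(−0.72×1.2) = 0.3161
Δφ = 0.5623 − 0.3161 = 0.2462

24.6 percentage points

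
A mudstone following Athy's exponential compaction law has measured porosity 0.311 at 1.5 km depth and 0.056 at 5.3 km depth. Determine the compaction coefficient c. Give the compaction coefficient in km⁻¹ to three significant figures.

0.451 km⁻¹

Athy: n(Z) = n₀ e^(−cZ) ⇒ n₁/n₂ = e^{c(Z₂−Z₁)} ⇒ c = ln(n₁/n₂)/(Z₂−Z₁)
c = ln(0.311/0.056) / (5.3 − 1.5) = ln(5.554) / 3.8 = 1.7144 / 3.8 = 0.4512 km⁻¹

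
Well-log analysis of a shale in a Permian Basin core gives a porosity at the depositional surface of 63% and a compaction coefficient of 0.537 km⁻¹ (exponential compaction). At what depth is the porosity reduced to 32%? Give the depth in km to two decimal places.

Invert Athy's law: z = ln(phi₀/phi) / k
z = ln(0.63/0.32) / 0.537 = ln(1.969) / 0.537 = 0.6774 / 0.537 = 1.261 km

1.26 km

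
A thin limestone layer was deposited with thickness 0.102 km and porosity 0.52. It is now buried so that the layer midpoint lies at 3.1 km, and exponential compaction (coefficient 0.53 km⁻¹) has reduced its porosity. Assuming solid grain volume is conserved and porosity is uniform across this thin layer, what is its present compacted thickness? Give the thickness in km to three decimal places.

0.054 km

Porosity at 3.1 km: n = 0.52·exp(−0.53×3.1) = 0.1006
Solid-volume conservation: h(1−n) = h₀(1−n₀) ⇒ h = h₀·(1−n₀)/(1−n)
h = 0.102 × (1 − 0.52)/(1 − 0.1006) = 0.102 × 0.5337 = 0.0544 km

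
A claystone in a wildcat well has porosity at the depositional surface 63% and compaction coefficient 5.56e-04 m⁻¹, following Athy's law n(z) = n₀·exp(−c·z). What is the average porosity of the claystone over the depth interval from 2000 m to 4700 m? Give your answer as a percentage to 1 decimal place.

10.7%

Working in km (1 km = 1000 m; c in km⁻¹ = c in m⁻¹ × 1000):
⟨n⟩ = (1/(z₂−z₁)) ∫ n₀ e^(−cz) dz = n₀·(e^(−c·z₁) − e^(−c·z₂)) / (c·(z₂−z₁))
e^(−0.556×2) = 0.3289; e^(−0.556×4.7) = 0.0733
⟨n⟩ = 0.63 × (0.3289 − 0.0733) / (0.556 × 2.7) = 0.63 × 0.1703 = 0.1073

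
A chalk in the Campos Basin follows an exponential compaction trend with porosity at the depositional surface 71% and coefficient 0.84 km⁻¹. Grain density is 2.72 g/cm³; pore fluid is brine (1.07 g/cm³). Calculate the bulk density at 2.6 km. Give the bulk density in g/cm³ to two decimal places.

2.59 g/cm³

Porosity at depth: φ = 0.71·exp(−0.84×2.6) = 0.71×0.1126 = 0.0799
Bulk density: ρ_b = (1−φ)ρ_g + φ·ρ_f = 0.9201×2.72 + 0.0799×1.07
       = 2.503 + 0.086 = 2.588 g/cm³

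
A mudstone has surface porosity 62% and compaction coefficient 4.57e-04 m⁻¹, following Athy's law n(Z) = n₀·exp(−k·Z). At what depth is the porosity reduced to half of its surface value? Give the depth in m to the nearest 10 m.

1520 m

Working in km (1 km = 1000 m; k in km⁻¹ = k in m⁻¹ × 1000):
n/n₀ = 1/2 ⇒ exp(−k·Z) = 1/2 ⇒ Z = ln(2) / k
Z = 0.6931 / 0.457 = 1.517 km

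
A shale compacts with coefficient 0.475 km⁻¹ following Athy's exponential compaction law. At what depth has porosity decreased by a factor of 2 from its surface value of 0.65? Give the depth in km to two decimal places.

n/n₀ = 1/2 ⇒ exp(−c·z) = 1/2 ⇒ z = ln(2) / c
z = 0.6931 / 0.475 = 1.459 km

1.46 km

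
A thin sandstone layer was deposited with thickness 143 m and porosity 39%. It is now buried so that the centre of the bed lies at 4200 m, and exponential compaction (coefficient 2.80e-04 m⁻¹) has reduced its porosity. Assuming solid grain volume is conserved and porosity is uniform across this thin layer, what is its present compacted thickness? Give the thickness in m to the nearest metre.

99 m

Working in km (1 km = 1000 m; β in km⁻¹ = β in m⁻¹ × 1000):
Porosity at 4.2 km: φ = 0.39·exp(−0.28×4.2) = 0.1203
Solid-volume conservation: h(1−φ) = h₀(1−φ₀) ⇒ h = h₀·(1−φ₀)/(1−φ)
h = 0.143 × (1 − 0.39)/(1 − 0.1203) = 0.143 × 0.6934 = 0.0992 km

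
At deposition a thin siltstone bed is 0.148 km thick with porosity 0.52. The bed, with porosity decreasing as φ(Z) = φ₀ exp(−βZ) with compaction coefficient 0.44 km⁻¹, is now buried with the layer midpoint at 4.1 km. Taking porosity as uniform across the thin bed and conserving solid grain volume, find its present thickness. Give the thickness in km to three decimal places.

Porosity at 4.1 km: φ = 0.52·exp(−0.44×4.1) = 0.0856
Solid-volume conservation: h(1−φ) = h₀(1−φ₀) ⇒ h = h₀·(1−φ₀)/(1−φ)
h = 0.148 × (1 − 0.52)/(1 − 0.0856) = 0.148 × 0.5249 = 0.0777 km

0.078 km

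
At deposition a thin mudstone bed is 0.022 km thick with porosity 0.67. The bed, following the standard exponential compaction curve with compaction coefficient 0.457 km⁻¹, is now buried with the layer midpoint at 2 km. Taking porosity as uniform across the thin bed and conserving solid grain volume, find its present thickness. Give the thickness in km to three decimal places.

0.010 km

Porosity at 2 km: φ = 0.67·exp(−0.457×2) = 0.2686
Solid-volume conservation: h(1−φ) = h₀(1−φ₀) ⇒ h = h₀·(1−φ₀)/(1−φ)
h = 0.022 × (1 − 0.67)/(1 − 0.2686) = 0.022 × 0.4512 = 0.0099 km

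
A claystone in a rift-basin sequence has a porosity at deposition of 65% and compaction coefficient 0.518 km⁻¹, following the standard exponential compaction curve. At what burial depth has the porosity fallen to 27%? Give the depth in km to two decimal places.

1.70 km

Invert Athy's law: z = ln(phi₀/phi) / k
z = ln(0.65/0.27) / 0.518 = ln(2.407) / 0.518 = 0.8786 / 0.518 = 1.696 km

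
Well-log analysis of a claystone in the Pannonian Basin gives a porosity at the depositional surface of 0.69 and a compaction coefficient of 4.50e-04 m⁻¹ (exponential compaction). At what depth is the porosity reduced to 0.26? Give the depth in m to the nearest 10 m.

2170 m

Working in km (1 km = 1000 m; c in km⁻¹ = c in m⁻¹ × 1000):
Invert Athy's law: Z = ln(φ₀/φ) / c
Z = ln(0.69/0.26) / 0.45 = ln(2.654) / 0.45 = 0.9760 / 0.45 = 2.169 km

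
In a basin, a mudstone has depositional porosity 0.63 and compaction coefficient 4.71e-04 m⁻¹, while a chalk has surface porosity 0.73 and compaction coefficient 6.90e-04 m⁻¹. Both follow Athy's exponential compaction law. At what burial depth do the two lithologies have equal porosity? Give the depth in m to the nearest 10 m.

670 m

Working in km (1 km = 1000 m; k in km⁻¹ = k in m⁻¹ × 1000):
Set phi₀ₐ e^(−kₐd) = phi₀ᵦ e^(−kᵦd) ⇒ ln(phi₀ₐ/phi₀ᵦ) = (kₐ − kᵦ)·d
d = ln(0.63/0.73) / (0.471 − 0.69) = -0.1473 / -0.219 = 0.673 km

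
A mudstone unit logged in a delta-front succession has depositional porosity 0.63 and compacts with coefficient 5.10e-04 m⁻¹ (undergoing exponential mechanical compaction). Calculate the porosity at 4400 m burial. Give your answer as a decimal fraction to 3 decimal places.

0.067

Working in km (1 km = 1000 m; β in km⁻¹ = β in m⁻¹ × 1000):
phi = phi₀·exp(−β·d) = 0.63 × exp(−0.51 × 4.4) = 0.63 × exp(−2.244)
  = 0.63 × 0.1060 = 0.0668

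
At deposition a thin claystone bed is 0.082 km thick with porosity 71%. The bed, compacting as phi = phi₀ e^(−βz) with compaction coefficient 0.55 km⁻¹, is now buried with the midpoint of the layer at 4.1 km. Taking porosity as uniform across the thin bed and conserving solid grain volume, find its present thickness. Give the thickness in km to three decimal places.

0.026 km

Porosity at 4.1 km: phi = 0.71·exp(−0.55×4.1) = 0.0745
Solid-volume conservation: h(1−phi) = h₀(1−phi₀) ⇒ h = h₀·(1−phi₀)/(1−phi)
h = 0.082 × (1 − 0.71)/(1 − 0.0745) = 0.082 × 0.3133 = 0.0257 km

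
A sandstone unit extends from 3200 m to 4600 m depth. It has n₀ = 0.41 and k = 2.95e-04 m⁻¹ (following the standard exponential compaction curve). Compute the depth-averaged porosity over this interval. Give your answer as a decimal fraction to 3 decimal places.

Working in km (1 km = 1000 m; k in km⁻¹ = k in m⁻¹ × 1000):
⟨n⟩ = (1/(d₂−d₁)) ∫ n₀ e^(−kd) dd = n₀·(e^(−k·d₁) − e^(−k·d₂)) / (k·(d₂−d₁))
e^(−0.295×3.2) = 0.3891; e^(−0.295×4.6) = 0.2574
⟨n⟩ = 0.41 × (0.3891 − 0.2574) / (0.295 × 1.4) = 0.41 × 0.3187 = 0.1307

0.131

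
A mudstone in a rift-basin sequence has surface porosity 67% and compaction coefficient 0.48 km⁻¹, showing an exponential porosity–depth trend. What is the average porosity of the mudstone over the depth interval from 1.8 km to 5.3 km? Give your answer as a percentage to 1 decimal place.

13.7%

⟨n⟩ = (1/(d₂−d₁)) ∫ n₀ e^(−βd) dd = n₀·(e^(−β·d₁) − e^(−β·d₂)) / (β·(d₂−d₁))
e^(−0.48×1.8) = 0.4215; e^(−0.48×5.3) = 0.0786
⟨n⟩ = 0.67 × (0.4215 − 0.0786) / (0.48 × 3.5) = 0.67 × 0.2041 = 0.1368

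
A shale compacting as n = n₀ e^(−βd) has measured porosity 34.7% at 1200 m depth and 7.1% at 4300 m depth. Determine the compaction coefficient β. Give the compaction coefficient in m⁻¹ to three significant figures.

0.000512 m⁻¹

Working in km (1 km = 1000 m; β in km⁻¹ = β in m⁻¹ × 1000):
Athy: n(d) = n₀ e^(−βd) ⇒ n₁/n₂ = e^{β(d₂−d₁)} ⇒ β = ln(n₁/n₂)/(d₂−d₁)
β = ln(0.347/0.071) / (4.3 − 1.2) = ln(4.887) / 3.1 = 1.5866 / 3.1 = 0.5118 km⁻¹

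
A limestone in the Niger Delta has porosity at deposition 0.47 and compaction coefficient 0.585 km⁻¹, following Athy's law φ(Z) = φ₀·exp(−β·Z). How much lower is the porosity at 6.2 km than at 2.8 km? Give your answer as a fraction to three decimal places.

φ(2.8) = 0.47·e^(−0.585×2.8) = 0.0914
φ(6.2) = 0.47·e^(−0.585×6.2) = 0.0125
Δφ = 0.0914 − 0.0125 = 0.0789

0.079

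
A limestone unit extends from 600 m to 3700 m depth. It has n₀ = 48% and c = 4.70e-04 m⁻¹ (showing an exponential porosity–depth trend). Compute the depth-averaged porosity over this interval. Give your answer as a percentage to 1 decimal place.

Working in km (1 km = 1000 m; c in km⁻¹ = c in m⁻¹ × 1000):
⟨n⟩ = (1/(z₂−z₁)) ∫ n₀ e^(−cz) dz = n₀·(e^(−c·z₁) − e^(−c·z₂)) / (c·(z₂−z₁))
e^(−0.47×0.6) = 0.7543; e^(−0.47×3.7) = 0.1757
⟨n⟩ = 0.48 × (0.7543 − 0.1757) / (0.47 × 3.1) = 0.48 × 0.3971 = 0.1906

19.1%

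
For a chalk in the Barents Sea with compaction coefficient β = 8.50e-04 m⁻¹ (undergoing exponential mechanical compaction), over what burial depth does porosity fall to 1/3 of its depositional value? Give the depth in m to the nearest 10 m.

1290 m

Working in km (1 km = 1000 m; β in km⁻¹ = β in m⁻¹ × 1000):
phi/phi₀ = 1/3 ⇒ exp(−β·Z) = 1/3 ⇒ Z = ln(3) / β
Z = 1.0986 / 0.85 = 1.292 km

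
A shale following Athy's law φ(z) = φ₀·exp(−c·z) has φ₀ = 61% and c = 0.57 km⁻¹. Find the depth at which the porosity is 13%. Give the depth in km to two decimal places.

Invert Athy's law: z = ln(φ₀/φ) / c
z = ln(0.61/0.13) / 0.57 = ln(4.692) / 0.57 = 1.5459 / 0.57 = 2.712 km

2.71 km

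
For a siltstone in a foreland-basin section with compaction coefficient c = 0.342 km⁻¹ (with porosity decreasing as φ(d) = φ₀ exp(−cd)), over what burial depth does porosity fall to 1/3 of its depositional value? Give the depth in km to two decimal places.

3.21 km

φ/φ₀ = 1/3 ⇒ exp(−c·d) = 1/3 ⇒ d = ln(3) / c
d = 1.0986 / 0.342 = 3.212 km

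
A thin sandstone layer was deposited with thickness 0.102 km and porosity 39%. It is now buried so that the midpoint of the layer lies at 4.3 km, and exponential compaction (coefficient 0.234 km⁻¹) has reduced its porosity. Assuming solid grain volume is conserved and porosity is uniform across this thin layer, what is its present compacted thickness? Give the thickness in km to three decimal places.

0.073 km

Porosity at 4.3 km: n = 0.39·exp(−0.234×4.3) = 0.1426
Solid-volume conservation: h(1−n) = h₀(1−n₀) ⇒ h = h₀·(1−n₀)/(1−n)
h = 0.102 × (1 − 0.39)/(1 − 0.1426) = 0.102 × 0.7114 = 0.0726 km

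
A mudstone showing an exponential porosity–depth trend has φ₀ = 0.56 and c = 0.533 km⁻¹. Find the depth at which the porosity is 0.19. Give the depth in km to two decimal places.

Invert Athy's law: d = ln(φ₀/φ) / c
d = ln(0.56/0.19) / 0.533 = ln(2.947) / 0.533 = 1.0809 / 0.533 = 2.028 km

2.03 km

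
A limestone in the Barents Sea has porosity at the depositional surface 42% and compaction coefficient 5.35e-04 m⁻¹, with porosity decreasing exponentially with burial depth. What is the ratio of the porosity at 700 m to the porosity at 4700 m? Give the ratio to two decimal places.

Working in km (1 km = 1000 m; c in km⁻¹ = c in m⁻¹ × 1000):
phi(d₁)/phi(d₂) = e^(−c·d₁)/e^(−c·d₂) = e^{c(d₂−d₁)}
= exp(0.535 × 4) = exp(2.14) = 8.4994

8.50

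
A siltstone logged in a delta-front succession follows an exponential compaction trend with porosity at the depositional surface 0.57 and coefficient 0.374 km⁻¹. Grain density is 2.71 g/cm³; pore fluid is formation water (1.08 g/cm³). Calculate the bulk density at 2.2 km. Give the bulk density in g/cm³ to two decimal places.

2.30 g/cm³

Porosity at depth: n = 0.57·exp(−0.374×2.2) = 0.57×0.4392 = 0.2503
Bulk density: ρ_b = (1−n)ρ_g + n·ρ_f = 0.7497×2.71 + 0.2503×1.08
       = 2.032 + 0.270 = 2.302 g/cm³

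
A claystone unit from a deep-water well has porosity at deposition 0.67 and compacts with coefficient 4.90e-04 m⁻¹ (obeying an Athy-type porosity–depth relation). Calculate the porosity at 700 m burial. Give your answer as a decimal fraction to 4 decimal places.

Working in km (1 km = 1000 m; β in km⁻¹ = β in m⁻¹ × 1000):
phi = phi₀·exp(−β·d) = 0.67 × exp(−0.49 × 0.7) = 0.67 × exp(−0.343)
  = 0.67 × 0.7096 = 0.4755

0.4755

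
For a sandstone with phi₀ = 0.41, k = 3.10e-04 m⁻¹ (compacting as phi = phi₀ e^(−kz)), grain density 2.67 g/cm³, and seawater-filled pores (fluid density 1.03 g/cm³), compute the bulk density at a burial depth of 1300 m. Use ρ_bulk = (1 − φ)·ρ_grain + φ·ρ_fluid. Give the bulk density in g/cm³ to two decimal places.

2.22 g/cm³

Working in km (1 km = 1000 m; k in km⁻¹ = k in m⁻¹ × 1000):
Porosity at depth: phi = 0.41·exp(−0.31×1.3) = 0.41×0.6683 = 0.2740
Bulk density: ρ_b = (1−phi)ρ_g + phi·ρ_f = 0.7260×2.67 + 0.2740×1.03
       = 1.938 + 0.282 = 2.221 g/cm³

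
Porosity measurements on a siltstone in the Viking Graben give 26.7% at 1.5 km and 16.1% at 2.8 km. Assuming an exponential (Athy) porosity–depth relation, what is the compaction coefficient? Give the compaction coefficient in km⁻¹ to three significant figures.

Athy: phi(z) = phi₀ e^(−cz) ⇒ phi₁/phi₂ = e^{c(z₂−z₁)} ⇒ c = ln(phi₁/phi₂)/(z₂−z₁)
c = ln(0.267/0.161) / (2.8 − 1.5) = ln(1.658) / 1.3 = 0.5058 / 1.3 = 0.3891 km⁻¹

0.389 km⁻¹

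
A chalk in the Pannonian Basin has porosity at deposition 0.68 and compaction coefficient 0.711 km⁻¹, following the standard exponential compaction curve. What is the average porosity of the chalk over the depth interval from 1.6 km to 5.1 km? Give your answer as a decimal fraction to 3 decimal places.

0.080

⟨phi⟩ = (1/(d₂−d₁)) ∫ phi₀ e^(−kd) dd = phi₀·(e^(−k·d₁) − e^(−k·d₂)) / (k·(d₂−d₁))
e^(−0.711×1.6) = 0.3206; e^(−0.711×5.1) = 0.0266
⟨phi⟩ = 0.68 × (0.3206 − 0.0266) / (0.711 × 3.5) = 0.68 × 0.1181 = 0.0803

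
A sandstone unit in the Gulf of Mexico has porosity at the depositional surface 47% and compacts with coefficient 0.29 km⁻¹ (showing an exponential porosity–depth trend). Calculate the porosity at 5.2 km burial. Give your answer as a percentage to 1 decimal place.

10.4%

n = n₀·exp(−k·d) = 0.47 × exp(−0.29 × 5.2) = 0.47 × exp(−1.508)
  = 0.47 × 0.2214 = 0.1040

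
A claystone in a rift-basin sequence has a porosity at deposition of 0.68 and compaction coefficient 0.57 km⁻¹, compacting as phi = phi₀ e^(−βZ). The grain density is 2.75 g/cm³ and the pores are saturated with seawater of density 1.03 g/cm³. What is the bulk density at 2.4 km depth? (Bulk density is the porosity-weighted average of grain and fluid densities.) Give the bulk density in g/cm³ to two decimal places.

Porosity at depth: phi = 0.68·exp(−0.57×2.4) = 0.68×0.2546 = 0.1731
Bulk density: ρ_b = (1−phi)ρ_g + phi·ρ_f = 0.8269×2.75 + 0.1731×1.03
       = 2.274 + 0.178 = 2.452 g/cm³

2.45 g/cm³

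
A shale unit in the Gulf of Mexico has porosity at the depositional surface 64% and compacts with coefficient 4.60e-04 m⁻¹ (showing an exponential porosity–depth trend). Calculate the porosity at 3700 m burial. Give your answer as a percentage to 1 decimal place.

11.7%

Working in km (1 km = 1000 m; k in km⁻¹ = k in m⁻¹ × 1000):
phi = phi₀·exp(−k·Z) = 0.64 × exp(−0.46 × 3.7) = 0.64 × exp(−1.702)
  = 0.64 × 0.1823 = 0.1167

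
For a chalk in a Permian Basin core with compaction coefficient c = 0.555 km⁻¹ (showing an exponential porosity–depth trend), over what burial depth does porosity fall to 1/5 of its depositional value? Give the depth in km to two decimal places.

2.90 km

φ/φ₀ = 1/5 ⇒ exp(−c·Z) = 1/5 ⇒ Z = ln(5) / c
Z = 1.6094 / 0.555 = 2.900 km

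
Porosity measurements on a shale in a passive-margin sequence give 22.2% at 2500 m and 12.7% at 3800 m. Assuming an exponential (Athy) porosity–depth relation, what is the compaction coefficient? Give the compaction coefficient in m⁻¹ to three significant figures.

0.000430 m⁻¹

Working in km (1 km = 1000 m; k in km⁻¹ = k in m⁻¹ × 1000):
Athy: phi(z) = phi₀ e^(−kz) ⇒ phi₁/phi₂ = e^{k(z₂−z₁)} ⇒ k = ln(phi₁/phi₂)/(z₂−z₁)
k = ln(0.222/0.127) / (3.8 − 2.5) = ln(1.748) / 1.3 = 0.5585 / 1.3 = 0.4296 km⁻¹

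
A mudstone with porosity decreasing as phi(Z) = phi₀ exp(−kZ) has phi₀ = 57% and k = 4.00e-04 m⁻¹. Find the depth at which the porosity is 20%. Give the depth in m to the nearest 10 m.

Working in km (1 km = 1000 m; k in km⁻¹ = k in m⁻¹ × 1000):
Invert Athy's law: Z = ln(phi₀/phi) / k
Z = ln(0.57/0.2) / 0.4 = ln(2.85) / 0.4 = 1.0473 / 0.4 = 2.618 km

2620 m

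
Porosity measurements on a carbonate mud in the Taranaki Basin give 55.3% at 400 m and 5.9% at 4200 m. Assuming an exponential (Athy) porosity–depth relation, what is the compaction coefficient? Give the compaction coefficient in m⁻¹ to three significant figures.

0.000589 m⁻¹

Working in km (1 km = 1000 m; β in km⁻¹ = β in m⁻¹ × 1000):
Athy: n(d) = n₀ e^(−βd) ⇒ n₁/n₂ = e^{β(d₂−d₁)} ⇒ β = ln(n₁/n₂)/(d₂−d₁)
β = ln(0.553/0.059) / (4.2 − 0.4) = ln(9.373) / 3.8 = 2.2378 / 3.8 = 0.5889 km⁻¹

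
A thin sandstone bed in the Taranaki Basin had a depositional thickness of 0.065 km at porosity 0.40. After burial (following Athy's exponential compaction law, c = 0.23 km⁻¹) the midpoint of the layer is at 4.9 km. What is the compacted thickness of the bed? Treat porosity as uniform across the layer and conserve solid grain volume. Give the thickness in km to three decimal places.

Porosity at 4.9 km: φ = 0.4·exp(−0.23×4.9) = 0.1296
Solid-volume conservation: h(1−φ) = h₀(1−φ₀) ⇒ h = h₀·(1−φ₀)/(1−φ)
h = 0.065 × (1 − 0.4)/(1 − 0.1296) = 0.065 × 0.6893 = 0.0448 km

0.045 km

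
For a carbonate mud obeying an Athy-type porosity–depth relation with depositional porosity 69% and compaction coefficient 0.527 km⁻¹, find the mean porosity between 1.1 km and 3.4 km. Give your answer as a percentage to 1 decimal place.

⟨n⟩ = (1/(Z₂−Z₁)) ∫ n₀ e^(−βZ) dZ = n₀·(e^(−β·Z₁) − e^(−β·Z₂)) / (β·(Z₂−Z₁))
e^(−0.527×1.1) = 0.5601; e^(−0.527×3.4) = 0.1667
⟨n⟩ = 0.69 × (0.5601 − 0.1667) / (0.527 × 2.3) = 0.69 × 0.3246 = 0.2240

22.4%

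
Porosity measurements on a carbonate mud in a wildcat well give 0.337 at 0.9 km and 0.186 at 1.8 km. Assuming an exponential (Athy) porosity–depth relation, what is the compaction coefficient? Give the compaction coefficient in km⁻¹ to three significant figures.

Athy: φ(z) = φ₀ e^(−kz) ⇒ φ₁/φ₂ = e^{k(z₂−z₁)} ⇒ k = ln(φ₁/φ₂)/(z₂−z₁)
k = ln(0.337/0.186) / (1.8 − 0.9) = ln(1.812) / 0.9 = 0.5943 / 0.9 = 0.6604 km⁻¹

0.660 km⁻¹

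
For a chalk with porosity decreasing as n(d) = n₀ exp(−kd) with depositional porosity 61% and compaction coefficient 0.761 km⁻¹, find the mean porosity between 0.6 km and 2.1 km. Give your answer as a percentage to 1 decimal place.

⟨n⟩ = (1/(d₂−d₁)) ∫ n₀ e^(−kd) dd = n₀·(e^(−k·d₁) − e^(−k·d₂)) / (k·(d₂−d₁))
e^(−0.761×0.6) = 0.6334; e^(−0.761×2.1) = 0.2023
⟨n⟩ = 0.61 × (0.6334 − 0.2023) / (0.761 × 1.5) = 0.61 × 0.3777 = 0.2304

23.0%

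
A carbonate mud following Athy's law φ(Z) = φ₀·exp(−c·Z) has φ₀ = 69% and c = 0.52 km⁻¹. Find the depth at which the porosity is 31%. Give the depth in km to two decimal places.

1.54 km

Invert Athy's law: Z = ln(φ₀/φ) / c
Z = ln(0.69/0.31) / 0.52 = ln(2.226) / 0.52 = 0.8001 / 0.52 = 1.539 km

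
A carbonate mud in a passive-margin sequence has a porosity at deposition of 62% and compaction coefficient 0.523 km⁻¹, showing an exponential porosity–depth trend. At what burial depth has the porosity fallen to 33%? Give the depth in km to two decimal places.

1.21 km

Invert Athy's law: Z = ln(n₀/n) / β
Z = ln(0.62/0.33) / 0.523 = ln(1.879) / 0.523 = 0.6306 / 0.523 = 1.206 km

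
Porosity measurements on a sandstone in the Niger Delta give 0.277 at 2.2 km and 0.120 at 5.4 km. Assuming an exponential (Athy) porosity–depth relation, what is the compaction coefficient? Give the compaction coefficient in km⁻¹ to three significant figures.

Athy: n(z) = n₀ e^(−βz) ⇒ n₁/n₂ = e^{β(z₂−z₁)} ⇒ β = ln(n₁/n₂)/(z₂−z₁)
β = ln(0.277/0.12) / (5.4 − 2.2) = ln(2.308) / 3.2 = 0.8365 / 3.2 = 0.2614 km⁻¹

0.261 km⁻¹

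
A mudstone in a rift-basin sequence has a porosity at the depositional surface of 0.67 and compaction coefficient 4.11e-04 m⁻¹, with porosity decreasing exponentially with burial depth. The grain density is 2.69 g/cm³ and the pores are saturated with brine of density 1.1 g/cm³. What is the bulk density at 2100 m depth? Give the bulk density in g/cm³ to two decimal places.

2.24 g/cm³

Working in km (1 km = 1000 m; β in km⁻¹ = β in m⁻¹ × 1000):
Porosity at depth: n = 0.67·exp(−0.411×2.1) = 0.67×0.4219 = 0.2826
Bulk density: ρ_b = (1−n)ρ_g + n·ρ_f = 0.7174×2.69 + 0.2826×1.1
       = 1.930 + 0.311 = 2.241 g/cm³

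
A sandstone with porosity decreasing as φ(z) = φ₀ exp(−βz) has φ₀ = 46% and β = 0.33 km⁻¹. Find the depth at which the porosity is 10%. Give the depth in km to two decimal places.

Invert Athy's law: z = ln(φ₀/φ) / β
z = ln(0.46/0.1) / 0.33 = ln(4.6) / 0.33 = 1.5261 / 0.33 = 4.624 km

4.62 km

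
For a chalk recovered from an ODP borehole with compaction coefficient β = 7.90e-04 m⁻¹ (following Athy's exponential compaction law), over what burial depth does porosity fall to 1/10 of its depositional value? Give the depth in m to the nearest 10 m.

2910 m

Working in km (1 km = 1000 m; β in km⁻¹ = β in m⁻¹ × 1000):
phi/phi₀ = 1/10 ⇒ exp(−β·z) = 1/10 ⇒ z = ln(10) / β
z = 2.3026 / 0.79 = 2.915 km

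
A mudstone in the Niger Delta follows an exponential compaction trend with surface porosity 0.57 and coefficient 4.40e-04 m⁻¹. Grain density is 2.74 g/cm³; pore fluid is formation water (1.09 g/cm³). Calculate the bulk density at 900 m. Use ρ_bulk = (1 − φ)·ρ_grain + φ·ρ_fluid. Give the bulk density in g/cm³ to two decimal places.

Working in km (1 km = 1000 m; c in km⁻¹ = c in m⁻¹ × 1000):
Porosity at depth: n = 0.57·exp(−0.44×0.9) = 0.57×0.6730 = 0.3836
Bulk density: ρ_b = (1−n)ρ_g + n·ρ_f = 0.6164×2.74 + 0.3836×1.09
       = 1.689 + 0.418 = 2.107 g/cm³

2.11 g/cm³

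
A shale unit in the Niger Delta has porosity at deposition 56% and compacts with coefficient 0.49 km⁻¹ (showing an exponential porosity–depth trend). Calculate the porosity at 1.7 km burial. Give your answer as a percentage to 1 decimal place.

φ = φ₀·exp(−β·z) = 0.56 × exp(−0.49 × 1.7) = 0.56 × exp(−0.833)
  = 0.56 × 0.4347 = 0.2435

24.3%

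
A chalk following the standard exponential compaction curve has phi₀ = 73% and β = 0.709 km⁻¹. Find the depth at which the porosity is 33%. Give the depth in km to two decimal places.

Invert Athy's law: Z = ln(phi₀/phi) / β
Z = ln(0.73/0.33) / 0.709 = ln(2.212) / 0.709 = 0.7940 / 0.709 = 1.120 km

1.12 km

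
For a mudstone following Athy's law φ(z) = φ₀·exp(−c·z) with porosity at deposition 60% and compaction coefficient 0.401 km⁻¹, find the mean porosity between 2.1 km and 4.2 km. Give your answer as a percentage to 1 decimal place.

17.5%

⟨φ⟩ = (1/(z₂−z₁)) ∫ φ₀ e^(−cz) dz = φ₀·(e^(−c·z₁) − e^(−c·z₂)) / (c·(z₂−z₁))
e^(−0.401×2.1) = 0.4308; e^(−0.401×4.2) = 0.1856
⟨φ⟩ = 0.6 × (0.4308 − 0.1856) / (0.401 × 2.1) = 0.6 × 0.2912 = 0.1747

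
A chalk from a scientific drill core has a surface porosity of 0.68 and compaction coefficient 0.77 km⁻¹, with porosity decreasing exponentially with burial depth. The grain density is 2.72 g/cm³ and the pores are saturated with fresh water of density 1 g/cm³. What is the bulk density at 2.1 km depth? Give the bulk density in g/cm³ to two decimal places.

2.49 g/cm³

Porosity at depth: n = 0.68·exp(−0.77×2.1) = 0.68×0.1985 = 0.1350
Bulk density: ρ_b = (1−n)ρ_g + n·ρ_f = 0.8650×2.72 + 0.1350×1
       = 2.353 + 0.135 = 2.488 g/cm³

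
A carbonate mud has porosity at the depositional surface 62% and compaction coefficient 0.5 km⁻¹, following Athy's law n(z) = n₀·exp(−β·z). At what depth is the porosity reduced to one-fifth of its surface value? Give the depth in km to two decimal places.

3.22 km

n/n₀ = 1/5 ⇒ exp(−β·z) = 1/5 ⇒ z = ln(5) / β
z = 1.6094 / 0.5 = 3.219 km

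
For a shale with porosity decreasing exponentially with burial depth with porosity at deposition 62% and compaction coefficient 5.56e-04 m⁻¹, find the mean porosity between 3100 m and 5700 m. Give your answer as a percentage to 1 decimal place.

Working in km (1 km = 1000 m; k in km⁻¹ = k in m⁻¹ × 1000):
⟨φ⟩ = (1/(Z₂−Z₁)) ∫ φ₀ e^(−kZ) dZ = φ₀·(e^(−k·Z₁) − e^(−k·Z₂)) / (k·(Z₂−Z₁))
e^(−0.556×3.1) = 0.1784; e^(−0.556×5.7) = 0.0420
⟨φ⟩ = 0.62 × (0.1784 − 0.0420) / (0.556 × 2.6) = 0.62 × 0.0943 = 0.0585

5.8%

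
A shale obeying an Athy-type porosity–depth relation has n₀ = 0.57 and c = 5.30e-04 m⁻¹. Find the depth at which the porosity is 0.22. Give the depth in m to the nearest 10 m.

1800 m

Working in km (1 km = 1000 m; c in km⁻¹ = c in m⁻¹ × 1000):
Invert Athy's law: d = ln(n₀/n) / c
d = ln(0.57/0.22) / 0.53 = ln(2.591) / 0.53 = 0.9520 / 0.53 = 1.796 km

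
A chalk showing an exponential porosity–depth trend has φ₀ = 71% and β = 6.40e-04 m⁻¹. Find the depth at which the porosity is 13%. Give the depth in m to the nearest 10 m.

2650 m

Working in km (1 km = 1000 m; β in km⁻¹ = β in m⁻¹ × 1000):
Invert Athy's law: Z = ln(φ₀/φ) / β
Z = ln(0.71/0.13) / 0.64 = ln(5.462) / 0.64 = 1.6977 / 0.64 = 2.653 km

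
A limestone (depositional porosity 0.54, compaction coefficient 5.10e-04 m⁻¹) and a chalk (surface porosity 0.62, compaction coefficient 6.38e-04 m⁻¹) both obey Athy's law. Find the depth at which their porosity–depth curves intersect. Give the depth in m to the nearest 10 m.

Working in km (1 km = 1000 m; c in km⁻¹ = c in m⁻¹ × 1000):
Set φ₀ₐ e^(−cₐz) = φ₀ᵦ e^(−cᵦz) ⇒ ln(φ₀ₐ/φ₀ᵦ) = (cₐ − cᵦ)·z
z = ln(0.54/0.62) / (0.51 − 0.638) = -0.1382 / -0.128 = 1.079 km

1080 m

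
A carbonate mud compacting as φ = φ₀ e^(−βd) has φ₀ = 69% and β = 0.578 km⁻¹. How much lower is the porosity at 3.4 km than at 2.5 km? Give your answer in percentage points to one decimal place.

φ(2.5) = 0.69·e^(−0.578×2.5) = 0.1627
φ(3.4) = 0.69·e^(−0.578×3.4) = 0.0967
Δφ = 0.1627 − 0.0967 = 0.0660

6.6 percentage points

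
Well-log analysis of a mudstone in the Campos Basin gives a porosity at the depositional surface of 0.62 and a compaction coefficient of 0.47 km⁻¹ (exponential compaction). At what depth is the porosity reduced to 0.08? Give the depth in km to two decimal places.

4.36 km

Invert Athy's law: d = ln(n₀/n) / c
d = ln(0.62/0.08) / 0.47 = ln(7.75) / 0.47 = 2.0477 / 0.47 = 4.357 km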